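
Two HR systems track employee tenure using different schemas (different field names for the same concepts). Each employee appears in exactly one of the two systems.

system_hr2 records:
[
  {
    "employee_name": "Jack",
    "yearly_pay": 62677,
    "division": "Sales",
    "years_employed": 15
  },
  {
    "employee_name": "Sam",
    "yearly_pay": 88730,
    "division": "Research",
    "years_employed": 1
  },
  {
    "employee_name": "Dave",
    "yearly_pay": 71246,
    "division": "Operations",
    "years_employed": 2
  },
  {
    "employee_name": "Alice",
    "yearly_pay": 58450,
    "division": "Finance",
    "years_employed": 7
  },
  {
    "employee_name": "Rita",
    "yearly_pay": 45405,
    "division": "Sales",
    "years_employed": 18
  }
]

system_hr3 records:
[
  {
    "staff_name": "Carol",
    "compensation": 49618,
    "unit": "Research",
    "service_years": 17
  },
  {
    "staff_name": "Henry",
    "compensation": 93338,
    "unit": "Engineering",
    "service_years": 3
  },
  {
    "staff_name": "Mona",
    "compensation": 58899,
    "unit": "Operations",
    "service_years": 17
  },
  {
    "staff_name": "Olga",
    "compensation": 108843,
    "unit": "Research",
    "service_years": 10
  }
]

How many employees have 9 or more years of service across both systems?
5

Reconcile schemas: "years_employed" (system_hr2) = "service_years" (system_hr3) = years of service

From system_hr2: 2 employees with >= 9 years
From system_hr3: 3 employees with >= 9 years

Total: 2 + 3 = 5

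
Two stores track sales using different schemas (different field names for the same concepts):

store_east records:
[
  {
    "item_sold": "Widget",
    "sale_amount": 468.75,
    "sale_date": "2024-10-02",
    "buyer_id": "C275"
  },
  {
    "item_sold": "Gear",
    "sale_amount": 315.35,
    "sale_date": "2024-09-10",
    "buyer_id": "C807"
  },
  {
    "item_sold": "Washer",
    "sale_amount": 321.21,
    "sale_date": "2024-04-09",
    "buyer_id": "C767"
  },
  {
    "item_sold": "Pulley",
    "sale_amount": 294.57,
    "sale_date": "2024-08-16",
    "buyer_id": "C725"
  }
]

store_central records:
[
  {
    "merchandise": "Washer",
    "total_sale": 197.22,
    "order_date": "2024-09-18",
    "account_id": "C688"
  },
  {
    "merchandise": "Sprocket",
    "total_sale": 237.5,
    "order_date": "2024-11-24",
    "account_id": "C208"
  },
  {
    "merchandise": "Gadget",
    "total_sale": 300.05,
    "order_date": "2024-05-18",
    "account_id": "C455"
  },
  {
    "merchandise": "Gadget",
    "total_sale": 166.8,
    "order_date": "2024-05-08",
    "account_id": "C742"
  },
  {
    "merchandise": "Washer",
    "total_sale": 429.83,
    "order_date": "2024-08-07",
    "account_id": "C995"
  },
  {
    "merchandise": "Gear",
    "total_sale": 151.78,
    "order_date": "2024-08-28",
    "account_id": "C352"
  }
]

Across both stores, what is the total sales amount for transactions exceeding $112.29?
2883.06

Schema mapping: "sale_amount" (store_east) = "total_sale" (store_central) = sale amount

Sum of sales > $112.29 in store_east: 1399.88
Sum of sales > $112.29 in store_central: 1483.18

Total: 1399.88 + 1483.18 = 2883.06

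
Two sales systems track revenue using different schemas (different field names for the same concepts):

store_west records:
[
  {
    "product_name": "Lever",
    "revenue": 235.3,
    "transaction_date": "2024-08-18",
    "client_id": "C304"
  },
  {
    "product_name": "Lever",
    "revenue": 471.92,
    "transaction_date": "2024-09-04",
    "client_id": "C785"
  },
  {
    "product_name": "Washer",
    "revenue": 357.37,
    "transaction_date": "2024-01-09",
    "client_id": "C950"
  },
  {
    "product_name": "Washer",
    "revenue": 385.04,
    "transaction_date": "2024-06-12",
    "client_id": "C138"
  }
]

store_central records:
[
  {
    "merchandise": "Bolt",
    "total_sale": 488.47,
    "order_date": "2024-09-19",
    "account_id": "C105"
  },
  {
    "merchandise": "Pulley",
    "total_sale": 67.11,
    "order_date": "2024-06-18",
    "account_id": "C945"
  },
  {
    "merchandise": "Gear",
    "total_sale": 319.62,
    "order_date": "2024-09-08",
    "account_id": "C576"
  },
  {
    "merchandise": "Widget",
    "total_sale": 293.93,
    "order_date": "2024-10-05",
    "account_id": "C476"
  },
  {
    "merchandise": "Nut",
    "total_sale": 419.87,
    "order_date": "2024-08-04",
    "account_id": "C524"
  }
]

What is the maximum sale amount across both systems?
488.47

Reconcile: "revenue" (store_west) = "total_sale" (store_central) = sale amount

Maximum in store_west: 471.92
Maximum in store_central: 488.47

Overall maximum: max(471.92, 488.47) = 488.47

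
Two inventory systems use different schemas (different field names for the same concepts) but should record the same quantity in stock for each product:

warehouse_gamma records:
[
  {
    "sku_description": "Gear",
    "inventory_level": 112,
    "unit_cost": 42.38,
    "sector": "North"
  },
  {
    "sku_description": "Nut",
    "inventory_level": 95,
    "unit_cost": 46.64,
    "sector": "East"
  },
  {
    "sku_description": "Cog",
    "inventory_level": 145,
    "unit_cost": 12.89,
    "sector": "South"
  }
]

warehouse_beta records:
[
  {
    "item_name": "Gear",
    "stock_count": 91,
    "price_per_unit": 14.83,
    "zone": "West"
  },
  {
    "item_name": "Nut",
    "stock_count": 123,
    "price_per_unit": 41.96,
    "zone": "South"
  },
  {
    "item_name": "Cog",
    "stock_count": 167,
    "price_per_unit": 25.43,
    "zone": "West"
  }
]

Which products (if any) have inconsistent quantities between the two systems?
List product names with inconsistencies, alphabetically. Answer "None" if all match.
Cog, Gear, Nut

Schema mappings:
- "sku_description" (warehouse_gamma) = "item_name" (warehouse_beta) = product name
- "inventory_level" (warehouse_gamma) = "stock_count" (warehouse_beta) = quantity

Comparison:
  Gear: 112 vs 91 - MISMATCH
  Nut: 95 vs 123 - MISMATCH
  Cog: 145 vs 167 - MISMATCH

Products with inconsistencies: Cog, Gear, Nut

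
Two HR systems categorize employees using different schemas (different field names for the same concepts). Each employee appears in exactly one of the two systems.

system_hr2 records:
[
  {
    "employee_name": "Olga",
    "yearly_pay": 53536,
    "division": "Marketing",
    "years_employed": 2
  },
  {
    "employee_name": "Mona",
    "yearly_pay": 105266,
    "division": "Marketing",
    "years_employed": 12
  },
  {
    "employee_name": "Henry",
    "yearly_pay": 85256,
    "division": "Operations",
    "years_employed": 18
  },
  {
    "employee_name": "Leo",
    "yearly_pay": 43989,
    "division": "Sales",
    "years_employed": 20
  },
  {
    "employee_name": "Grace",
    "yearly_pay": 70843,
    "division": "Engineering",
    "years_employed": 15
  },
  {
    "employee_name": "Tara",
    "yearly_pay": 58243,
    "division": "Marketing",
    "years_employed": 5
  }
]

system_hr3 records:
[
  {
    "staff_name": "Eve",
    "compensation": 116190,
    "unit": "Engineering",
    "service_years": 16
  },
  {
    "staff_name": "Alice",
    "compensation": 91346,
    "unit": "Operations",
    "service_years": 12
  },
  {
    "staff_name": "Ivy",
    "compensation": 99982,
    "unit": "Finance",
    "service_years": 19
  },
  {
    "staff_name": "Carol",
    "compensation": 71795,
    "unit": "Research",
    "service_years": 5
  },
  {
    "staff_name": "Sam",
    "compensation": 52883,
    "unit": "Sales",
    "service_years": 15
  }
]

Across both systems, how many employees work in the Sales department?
2

Schema mapping: "division" (system_hr2) = "unit" (system_hr3) = department

Sales employees in system_hr2: 1
Sales employees in system_hr3: 1

Total in Sales: 1 + 1 = 2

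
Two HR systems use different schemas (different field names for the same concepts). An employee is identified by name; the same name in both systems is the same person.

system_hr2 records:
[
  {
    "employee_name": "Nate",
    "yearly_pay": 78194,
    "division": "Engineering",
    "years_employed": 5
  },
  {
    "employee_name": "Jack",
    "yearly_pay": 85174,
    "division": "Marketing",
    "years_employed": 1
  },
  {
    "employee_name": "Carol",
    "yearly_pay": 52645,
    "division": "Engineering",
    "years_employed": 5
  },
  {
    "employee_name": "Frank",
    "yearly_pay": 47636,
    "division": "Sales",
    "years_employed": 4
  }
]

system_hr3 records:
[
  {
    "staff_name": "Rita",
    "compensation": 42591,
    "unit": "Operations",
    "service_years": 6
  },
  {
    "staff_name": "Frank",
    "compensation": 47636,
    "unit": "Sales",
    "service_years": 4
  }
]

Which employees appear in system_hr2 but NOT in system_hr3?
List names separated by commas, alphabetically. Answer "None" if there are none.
Carol, Jack, Nate

Schema mapping: "employee_name" (system_hr2) = "staff_name" (system_hr3) = employee name

Names in system_hr2: ['Carol', 'Frank', 'Jack', 'Nate']
Names in system_hr3: ['Frank', 'Rita']

In system_hr2 but not system_hr3: ['Carol', 'Jack', 'Nate']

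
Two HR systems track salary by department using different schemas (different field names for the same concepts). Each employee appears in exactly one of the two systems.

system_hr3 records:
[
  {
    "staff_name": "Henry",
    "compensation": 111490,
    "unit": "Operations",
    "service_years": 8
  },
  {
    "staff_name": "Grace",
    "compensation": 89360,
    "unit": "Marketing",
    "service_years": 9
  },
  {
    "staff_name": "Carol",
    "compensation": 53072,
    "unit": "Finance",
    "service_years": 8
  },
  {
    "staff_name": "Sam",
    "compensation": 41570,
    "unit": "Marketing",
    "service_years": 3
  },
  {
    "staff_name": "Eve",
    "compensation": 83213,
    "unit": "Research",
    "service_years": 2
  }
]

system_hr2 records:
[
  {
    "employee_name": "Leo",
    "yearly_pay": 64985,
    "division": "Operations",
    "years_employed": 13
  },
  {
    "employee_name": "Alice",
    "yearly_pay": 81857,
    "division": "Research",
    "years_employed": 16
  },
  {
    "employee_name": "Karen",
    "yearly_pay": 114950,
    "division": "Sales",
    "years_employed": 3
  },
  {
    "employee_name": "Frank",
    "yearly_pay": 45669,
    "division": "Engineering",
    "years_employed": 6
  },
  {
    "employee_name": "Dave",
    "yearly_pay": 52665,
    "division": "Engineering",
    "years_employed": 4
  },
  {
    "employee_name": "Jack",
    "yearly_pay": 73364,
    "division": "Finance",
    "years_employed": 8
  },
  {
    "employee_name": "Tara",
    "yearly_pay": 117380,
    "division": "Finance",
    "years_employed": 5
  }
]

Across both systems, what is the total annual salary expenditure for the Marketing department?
130930

Schema mappings:
- "unit" (system_hr3) = "division" (system_hr2) = department
- "compensation" (system_hr3) = "yearly_pay" (system_hr2) = salary

Marketing salaries from system_hr3: 130930
Marketing salaries from system_hr2: 0

Total: 130930 + 0 = 130930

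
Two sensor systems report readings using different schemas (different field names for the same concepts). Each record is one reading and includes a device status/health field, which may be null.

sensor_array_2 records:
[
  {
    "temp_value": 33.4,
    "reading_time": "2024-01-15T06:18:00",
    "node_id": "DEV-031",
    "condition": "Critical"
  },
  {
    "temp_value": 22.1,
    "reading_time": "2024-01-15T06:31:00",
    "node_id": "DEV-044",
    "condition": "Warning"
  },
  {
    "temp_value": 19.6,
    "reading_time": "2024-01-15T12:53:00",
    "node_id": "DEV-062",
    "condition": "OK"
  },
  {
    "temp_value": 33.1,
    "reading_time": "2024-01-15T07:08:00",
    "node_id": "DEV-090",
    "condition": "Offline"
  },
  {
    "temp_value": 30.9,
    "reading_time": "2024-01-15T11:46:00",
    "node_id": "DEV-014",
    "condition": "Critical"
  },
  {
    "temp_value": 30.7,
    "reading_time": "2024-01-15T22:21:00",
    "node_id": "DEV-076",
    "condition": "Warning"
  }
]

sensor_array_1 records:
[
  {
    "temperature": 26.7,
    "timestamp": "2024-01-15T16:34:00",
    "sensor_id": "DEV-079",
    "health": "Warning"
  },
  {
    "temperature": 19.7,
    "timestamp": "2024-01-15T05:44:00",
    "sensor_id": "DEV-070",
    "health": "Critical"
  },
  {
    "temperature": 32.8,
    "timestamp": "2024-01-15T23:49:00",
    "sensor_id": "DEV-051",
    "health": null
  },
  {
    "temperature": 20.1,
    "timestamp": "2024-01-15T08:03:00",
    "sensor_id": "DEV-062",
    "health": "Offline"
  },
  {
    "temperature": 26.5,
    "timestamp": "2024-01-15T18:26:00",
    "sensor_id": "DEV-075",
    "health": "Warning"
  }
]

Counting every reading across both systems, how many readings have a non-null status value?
10

Schema mapping: "condition" (sensor_array_2) = "health" (sensor_array_1) = status

Non-null in sensor_array_2: 6
Non-null in sensor_array_1: 4

Total non-null: 6 + 4 = 10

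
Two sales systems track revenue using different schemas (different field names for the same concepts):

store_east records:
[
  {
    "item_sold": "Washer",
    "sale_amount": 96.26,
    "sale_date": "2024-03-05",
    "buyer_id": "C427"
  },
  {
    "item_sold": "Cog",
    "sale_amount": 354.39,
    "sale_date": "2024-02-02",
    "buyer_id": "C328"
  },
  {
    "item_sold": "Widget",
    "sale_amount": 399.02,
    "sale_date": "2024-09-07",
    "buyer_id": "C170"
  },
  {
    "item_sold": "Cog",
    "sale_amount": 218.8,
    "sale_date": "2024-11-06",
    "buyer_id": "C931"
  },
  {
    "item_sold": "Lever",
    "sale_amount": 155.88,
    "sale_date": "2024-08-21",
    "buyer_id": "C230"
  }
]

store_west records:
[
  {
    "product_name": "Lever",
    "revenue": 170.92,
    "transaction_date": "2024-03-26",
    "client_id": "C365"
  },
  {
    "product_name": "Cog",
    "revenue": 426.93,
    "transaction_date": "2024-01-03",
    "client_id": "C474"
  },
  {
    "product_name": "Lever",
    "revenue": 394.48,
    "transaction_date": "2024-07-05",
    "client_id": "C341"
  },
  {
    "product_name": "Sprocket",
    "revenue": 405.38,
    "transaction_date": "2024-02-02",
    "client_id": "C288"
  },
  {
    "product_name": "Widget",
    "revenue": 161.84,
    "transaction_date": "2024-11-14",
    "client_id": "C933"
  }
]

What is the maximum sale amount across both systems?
426.93

Reconcile: "sale_amount" (store_east) = "revenue" (store_west) = sale amount

Maximum in store_east: 399.02
Maximum in store_west: 426.93

Overall maximum: max(399.02, 426.93) = 426.93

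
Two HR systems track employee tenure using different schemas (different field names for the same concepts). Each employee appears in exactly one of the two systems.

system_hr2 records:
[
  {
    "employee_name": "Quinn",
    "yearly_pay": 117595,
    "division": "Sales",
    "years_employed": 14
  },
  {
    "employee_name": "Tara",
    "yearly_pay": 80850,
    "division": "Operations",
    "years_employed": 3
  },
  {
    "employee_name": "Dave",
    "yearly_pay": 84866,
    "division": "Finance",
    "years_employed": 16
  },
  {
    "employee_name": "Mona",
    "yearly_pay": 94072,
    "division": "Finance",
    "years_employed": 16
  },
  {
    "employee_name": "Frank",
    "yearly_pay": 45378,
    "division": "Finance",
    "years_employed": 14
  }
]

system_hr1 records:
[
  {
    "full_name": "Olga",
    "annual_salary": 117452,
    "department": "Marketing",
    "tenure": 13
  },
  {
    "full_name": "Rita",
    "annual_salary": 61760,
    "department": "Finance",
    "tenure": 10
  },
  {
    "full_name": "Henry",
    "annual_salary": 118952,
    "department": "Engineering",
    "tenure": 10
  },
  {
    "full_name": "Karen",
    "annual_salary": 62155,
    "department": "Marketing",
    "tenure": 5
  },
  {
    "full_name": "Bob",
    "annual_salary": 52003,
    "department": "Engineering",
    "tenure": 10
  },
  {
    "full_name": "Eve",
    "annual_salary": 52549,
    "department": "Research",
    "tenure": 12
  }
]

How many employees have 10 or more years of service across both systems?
9

Reconcile schemas: "years_employed" (system_hr2) = "tenure" (system_hr1) = years of service

From system_hr2: 4 employees with >= 10 years
From system_hr1: 5 employees with >= 10 years

Total: 4 + 5 = 9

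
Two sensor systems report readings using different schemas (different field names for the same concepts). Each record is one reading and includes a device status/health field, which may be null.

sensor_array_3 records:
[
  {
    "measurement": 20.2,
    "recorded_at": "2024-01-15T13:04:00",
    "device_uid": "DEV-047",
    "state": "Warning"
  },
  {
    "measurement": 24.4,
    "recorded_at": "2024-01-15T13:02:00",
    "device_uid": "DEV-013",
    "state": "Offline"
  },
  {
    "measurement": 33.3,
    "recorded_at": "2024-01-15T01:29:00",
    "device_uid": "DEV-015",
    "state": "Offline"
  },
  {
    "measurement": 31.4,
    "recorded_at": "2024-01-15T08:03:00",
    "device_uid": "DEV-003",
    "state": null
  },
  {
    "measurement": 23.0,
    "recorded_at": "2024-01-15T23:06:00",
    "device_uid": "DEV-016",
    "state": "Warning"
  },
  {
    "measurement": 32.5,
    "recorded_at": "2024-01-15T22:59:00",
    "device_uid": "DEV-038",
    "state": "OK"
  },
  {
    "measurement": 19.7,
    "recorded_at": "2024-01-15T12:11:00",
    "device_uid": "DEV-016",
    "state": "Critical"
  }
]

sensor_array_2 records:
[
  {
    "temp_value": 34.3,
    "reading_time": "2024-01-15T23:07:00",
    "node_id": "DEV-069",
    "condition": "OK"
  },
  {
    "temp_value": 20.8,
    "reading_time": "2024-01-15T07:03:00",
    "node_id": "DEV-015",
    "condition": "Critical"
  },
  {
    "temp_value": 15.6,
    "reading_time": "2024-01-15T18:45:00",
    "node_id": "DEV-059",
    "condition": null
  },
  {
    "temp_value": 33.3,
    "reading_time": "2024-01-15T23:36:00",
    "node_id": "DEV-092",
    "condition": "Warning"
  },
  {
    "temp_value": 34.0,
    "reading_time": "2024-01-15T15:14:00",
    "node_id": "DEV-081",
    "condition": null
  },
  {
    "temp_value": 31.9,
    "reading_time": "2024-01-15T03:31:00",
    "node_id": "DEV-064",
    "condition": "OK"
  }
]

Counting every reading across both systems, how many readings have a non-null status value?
10

Schema mapping: "state" (sensor_array_3) = "condition" (sensor_array_2) = status

Non-null in sensor_array_3: 6
Non-null in sensor_array_2: 4

Total non-null: 6 + 4 = 10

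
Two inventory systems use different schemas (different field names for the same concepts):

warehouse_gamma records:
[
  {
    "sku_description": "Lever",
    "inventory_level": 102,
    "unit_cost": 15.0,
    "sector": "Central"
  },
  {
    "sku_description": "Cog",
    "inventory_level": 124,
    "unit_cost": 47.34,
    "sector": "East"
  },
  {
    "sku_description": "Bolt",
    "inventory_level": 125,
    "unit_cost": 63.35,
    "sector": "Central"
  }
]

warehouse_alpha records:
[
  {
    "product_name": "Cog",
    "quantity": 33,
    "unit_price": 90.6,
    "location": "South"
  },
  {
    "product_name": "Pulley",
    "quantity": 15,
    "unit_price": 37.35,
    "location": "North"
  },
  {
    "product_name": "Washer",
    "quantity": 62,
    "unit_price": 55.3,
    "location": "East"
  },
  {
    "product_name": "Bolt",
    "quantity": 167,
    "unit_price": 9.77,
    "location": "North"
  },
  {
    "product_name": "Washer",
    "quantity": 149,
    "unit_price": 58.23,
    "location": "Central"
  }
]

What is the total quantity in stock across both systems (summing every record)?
777

To reconcile these schemas, identify the field holding the quantity in stock in each system:
1. In warehouse_gamma it is "inventory_level"
2. In warehouse_alpha it is "quantity"

From warehouse_gamma: 102 + 124 + 125 = 351
From warehouse_alpha: 33 + 15 + 62 + 167 + 149 = 426

Total: 351 + 426 = 777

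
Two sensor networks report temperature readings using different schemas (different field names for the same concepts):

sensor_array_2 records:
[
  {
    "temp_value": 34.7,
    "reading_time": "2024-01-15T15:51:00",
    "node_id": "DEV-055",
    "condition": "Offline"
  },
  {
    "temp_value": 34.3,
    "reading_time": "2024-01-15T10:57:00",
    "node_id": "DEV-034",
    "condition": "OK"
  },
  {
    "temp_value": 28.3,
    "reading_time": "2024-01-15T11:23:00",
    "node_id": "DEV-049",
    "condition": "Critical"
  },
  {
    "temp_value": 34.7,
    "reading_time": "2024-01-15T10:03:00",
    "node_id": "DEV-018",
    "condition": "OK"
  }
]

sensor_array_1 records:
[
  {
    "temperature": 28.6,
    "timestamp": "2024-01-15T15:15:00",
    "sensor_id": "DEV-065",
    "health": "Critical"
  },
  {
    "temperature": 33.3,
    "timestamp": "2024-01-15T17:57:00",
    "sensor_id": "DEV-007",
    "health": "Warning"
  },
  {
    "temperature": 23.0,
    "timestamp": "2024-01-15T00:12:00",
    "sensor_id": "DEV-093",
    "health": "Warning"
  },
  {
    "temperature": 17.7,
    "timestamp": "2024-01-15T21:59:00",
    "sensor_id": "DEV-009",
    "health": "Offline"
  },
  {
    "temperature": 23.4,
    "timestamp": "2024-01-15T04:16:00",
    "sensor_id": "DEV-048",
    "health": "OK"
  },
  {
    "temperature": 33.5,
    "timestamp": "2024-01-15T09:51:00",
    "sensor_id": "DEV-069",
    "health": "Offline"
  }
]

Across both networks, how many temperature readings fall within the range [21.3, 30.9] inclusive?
4

Schema mapping: "temp_value" (sensor_array_2) = "temperature" (sensor_array_1) = temperature

Readings in [21.3, 30.9] from sensor_array_2: 1
Readings in [21.3, 30.9] from sensor_array_1: 3

Total count: 1 + 3 = 4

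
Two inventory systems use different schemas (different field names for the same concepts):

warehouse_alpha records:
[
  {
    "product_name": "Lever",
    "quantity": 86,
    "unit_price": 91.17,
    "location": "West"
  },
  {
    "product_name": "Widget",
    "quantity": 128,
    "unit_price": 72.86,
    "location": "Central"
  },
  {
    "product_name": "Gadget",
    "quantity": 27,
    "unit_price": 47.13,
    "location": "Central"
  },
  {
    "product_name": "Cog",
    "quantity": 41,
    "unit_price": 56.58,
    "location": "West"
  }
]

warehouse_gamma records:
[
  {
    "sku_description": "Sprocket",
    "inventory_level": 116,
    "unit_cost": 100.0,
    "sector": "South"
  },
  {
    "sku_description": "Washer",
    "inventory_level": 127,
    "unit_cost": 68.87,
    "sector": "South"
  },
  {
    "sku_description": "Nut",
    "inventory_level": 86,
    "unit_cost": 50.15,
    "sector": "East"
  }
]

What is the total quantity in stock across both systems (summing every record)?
611

To reconcile these schemas, identify the field holding the quantity in stock in each system:
1. In warehouse_alpha it is "quantity"
2. In warehouse_gamma it is "inventory_level"

From warehouse_alpha: 86 + 128 + 27 + 41 = 282
From warehouse_gamma: 116 + 127 + 86 = 329

Total: 282 + 329 = 611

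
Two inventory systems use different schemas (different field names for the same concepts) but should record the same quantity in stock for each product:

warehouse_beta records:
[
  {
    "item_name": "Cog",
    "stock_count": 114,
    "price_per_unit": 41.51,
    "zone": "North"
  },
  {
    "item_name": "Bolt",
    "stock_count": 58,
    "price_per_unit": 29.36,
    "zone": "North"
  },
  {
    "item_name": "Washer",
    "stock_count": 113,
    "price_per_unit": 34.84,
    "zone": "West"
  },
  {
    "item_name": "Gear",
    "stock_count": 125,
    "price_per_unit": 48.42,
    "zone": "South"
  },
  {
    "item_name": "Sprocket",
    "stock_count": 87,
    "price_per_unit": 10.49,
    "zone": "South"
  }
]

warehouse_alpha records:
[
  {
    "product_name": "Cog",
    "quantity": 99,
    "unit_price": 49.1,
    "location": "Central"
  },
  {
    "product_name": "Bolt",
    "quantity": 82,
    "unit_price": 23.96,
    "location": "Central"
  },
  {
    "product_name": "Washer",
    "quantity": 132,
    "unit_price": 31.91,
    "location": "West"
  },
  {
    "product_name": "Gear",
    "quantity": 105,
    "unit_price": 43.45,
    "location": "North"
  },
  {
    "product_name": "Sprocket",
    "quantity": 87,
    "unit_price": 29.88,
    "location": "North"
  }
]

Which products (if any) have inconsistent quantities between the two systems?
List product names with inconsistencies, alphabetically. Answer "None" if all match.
Bolt, Cog, Gear, Washer

Schema mappings:
- "item_name" (warehouse_beta) = "product_name" (warehouse_alpha) = product name
- "stock_count" (warehouse_beta) = "quantity" (warehouse_alpha) = quantity

Comparison:
  Cog: 114 vs 99 - MISMATCH
  Bolt: 58 vs 82 - MISMATCH
  Washer: 113 vs 132 - MISMATCH
  Gear: 125 vs 105 - MISMATCH
  Sprocket: 87 vs 87 - MATCH

Products with inconsistencies: Bolt, Cog, Gear, Washer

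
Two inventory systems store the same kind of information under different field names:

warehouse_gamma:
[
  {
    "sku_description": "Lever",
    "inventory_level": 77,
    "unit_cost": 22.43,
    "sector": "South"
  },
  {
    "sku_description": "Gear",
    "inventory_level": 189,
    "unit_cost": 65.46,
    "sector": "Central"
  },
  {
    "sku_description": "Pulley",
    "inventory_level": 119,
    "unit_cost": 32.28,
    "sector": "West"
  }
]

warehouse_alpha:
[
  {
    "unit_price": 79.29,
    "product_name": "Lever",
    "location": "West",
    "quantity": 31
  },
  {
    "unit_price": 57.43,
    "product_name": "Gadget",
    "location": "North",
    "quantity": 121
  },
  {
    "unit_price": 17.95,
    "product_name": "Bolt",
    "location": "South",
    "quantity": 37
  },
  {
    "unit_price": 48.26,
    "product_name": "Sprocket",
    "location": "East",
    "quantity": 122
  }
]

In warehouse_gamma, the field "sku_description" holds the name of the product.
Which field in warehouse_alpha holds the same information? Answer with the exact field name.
product_name

In warehouse_gamma, "sku_description" holds the name of the product.
The fields in warehouse_alpha are: "unit_price", "product_name", "location", "quantity".
"product_name" is the match: the name refers to the same concept and its values are product-name strings (e.g. 'Bolt', 'Gadget').
The other fields ("unit_price", "location", "quantity") hold different kinds of data.

So "sku_description" in warehouse_gamma corresponds to "product_name" in warehouse_alpha.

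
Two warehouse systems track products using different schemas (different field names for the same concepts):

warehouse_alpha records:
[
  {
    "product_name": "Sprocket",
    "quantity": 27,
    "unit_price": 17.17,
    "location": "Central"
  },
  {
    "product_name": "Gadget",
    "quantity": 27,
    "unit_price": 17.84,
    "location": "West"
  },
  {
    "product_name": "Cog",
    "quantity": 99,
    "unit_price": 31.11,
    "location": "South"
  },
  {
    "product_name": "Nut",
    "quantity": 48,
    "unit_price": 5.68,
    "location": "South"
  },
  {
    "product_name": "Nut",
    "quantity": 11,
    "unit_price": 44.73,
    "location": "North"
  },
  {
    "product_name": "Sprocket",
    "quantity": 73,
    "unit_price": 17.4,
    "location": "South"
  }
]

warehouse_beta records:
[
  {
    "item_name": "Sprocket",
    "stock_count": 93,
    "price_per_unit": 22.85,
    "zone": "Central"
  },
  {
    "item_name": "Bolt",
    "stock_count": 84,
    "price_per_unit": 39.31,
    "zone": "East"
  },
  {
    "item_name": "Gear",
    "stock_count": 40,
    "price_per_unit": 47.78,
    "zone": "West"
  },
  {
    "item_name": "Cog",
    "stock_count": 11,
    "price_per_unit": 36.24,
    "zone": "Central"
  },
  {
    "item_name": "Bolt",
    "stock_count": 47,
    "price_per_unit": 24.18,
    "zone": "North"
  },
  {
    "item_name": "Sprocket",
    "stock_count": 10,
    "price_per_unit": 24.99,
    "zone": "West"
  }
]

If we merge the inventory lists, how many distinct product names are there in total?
6

Schema mapping: "product_name" (warehouse_alpha) = "item_name" (warehouse_beta) = product name

Products in warehouse_alpha: ['Cog', 'Gadget', 'Nut', 'Sprocket']
Products in warehouse_beta: ['Bolt', 'Cog', 'Gear', 'Sprocket']

Union (unique products): ['Bolt', 'Cog', 'Gadget', 'Gear', 'Nut', 'Sprocket']
Count: 6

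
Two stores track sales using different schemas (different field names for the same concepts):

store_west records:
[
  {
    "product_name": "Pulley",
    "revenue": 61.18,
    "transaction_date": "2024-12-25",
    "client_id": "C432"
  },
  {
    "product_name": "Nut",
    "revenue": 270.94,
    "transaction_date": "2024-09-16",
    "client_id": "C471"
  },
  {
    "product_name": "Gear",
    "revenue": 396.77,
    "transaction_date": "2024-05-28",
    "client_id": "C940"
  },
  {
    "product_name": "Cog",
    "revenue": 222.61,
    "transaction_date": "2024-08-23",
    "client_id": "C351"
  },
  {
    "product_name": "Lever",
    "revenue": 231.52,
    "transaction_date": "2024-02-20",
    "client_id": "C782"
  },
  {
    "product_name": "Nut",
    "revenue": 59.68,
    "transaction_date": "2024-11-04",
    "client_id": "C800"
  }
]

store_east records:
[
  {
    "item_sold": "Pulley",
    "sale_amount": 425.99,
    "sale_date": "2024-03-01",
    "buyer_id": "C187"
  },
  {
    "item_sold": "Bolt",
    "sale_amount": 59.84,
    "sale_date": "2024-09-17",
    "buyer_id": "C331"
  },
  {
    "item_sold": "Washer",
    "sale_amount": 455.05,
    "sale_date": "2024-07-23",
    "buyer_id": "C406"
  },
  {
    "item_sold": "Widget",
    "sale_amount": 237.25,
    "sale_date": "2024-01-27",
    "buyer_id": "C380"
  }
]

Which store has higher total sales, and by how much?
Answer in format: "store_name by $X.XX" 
store_west by $64.57

Schema mapping: "revenue" (store_west) = "sale_amount" (store_east) = sale amount

Total for store_west: 1242.70
Total for store_east: 1178.13

Difference: |1242.70 - 1178.13| = 64.57
store_west has higher sales by $64.57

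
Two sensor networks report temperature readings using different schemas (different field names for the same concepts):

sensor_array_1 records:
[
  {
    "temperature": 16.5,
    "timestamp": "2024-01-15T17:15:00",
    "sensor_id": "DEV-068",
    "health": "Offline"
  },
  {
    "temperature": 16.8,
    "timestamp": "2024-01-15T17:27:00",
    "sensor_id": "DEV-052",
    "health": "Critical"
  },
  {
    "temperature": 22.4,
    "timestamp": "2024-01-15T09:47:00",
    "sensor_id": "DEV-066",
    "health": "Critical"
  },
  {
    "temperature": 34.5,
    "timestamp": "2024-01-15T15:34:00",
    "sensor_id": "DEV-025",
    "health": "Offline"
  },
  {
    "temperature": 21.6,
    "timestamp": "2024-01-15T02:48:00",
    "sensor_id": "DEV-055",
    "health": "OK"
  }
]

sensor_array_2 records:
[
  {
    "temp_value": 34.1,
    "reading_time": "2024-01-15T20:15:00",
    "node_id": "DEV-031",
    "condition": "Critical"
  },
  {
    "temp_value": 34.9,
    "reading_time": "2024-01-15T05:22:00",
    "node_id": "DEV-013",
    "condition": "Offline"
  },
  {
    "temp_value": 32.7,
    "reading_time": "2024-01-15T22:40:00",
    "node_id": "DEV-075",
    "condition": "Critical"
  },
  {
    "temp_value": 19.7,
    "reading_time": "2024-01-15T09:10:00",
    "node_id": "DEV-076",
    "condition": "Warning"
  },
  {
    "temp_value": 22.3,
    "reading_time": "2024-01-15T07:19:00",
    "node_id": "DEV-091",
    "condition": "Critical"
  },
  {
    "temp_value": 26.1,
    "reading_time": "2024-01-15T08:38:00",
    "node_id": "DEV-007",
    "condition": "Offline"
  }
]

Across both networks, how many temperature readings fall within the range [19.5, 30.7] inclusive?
5

Schema mapping: "temperature" (sensor_array_1) = "temp_value" (sensor_array_2) = temperature

Readings in [19.5, 30.7] from sensor_array_1: 2
Readings in [19.5, 30.7] from sensor_array_2: 3

Total count: 2 + 3 = 5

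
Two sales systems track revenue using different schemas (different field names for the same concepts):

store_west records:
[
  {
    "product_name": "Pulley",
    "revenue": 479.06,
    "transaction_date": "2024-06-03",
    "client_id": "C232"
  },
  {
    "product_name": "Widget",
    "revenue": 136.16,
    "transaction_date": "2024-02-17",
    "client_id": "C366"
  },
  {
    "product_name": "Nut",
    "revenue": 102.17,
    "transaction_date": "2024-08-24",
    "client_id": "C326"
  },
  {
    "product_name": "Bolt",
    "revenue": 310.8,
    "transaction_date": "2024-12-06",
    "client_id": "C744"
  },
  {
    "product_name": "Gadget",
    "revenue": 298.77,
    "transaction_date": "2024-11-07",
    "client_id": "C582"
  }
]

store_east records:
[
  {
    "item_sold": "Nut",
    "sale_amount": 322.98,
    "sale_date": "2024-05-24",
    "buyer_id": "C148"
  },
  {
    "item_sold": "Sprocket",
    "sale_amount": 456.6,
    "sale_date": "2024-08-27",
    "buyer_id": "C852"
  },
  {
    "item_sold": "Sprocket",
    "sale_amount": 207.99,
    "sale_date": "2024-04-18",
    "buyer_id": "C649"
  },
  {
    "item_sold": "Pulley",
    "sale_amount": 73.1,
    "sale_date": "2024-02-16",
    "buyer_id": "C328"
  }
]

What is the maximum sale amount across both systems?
479.06

Reconcile: "revenue" (store_west) = "sale_amount" (store_east) = sale amount

Maximum in store_west: 479.06
Maximum in store_east: 456.6

Overall maximum: max(479.06, 456.6) = 479.06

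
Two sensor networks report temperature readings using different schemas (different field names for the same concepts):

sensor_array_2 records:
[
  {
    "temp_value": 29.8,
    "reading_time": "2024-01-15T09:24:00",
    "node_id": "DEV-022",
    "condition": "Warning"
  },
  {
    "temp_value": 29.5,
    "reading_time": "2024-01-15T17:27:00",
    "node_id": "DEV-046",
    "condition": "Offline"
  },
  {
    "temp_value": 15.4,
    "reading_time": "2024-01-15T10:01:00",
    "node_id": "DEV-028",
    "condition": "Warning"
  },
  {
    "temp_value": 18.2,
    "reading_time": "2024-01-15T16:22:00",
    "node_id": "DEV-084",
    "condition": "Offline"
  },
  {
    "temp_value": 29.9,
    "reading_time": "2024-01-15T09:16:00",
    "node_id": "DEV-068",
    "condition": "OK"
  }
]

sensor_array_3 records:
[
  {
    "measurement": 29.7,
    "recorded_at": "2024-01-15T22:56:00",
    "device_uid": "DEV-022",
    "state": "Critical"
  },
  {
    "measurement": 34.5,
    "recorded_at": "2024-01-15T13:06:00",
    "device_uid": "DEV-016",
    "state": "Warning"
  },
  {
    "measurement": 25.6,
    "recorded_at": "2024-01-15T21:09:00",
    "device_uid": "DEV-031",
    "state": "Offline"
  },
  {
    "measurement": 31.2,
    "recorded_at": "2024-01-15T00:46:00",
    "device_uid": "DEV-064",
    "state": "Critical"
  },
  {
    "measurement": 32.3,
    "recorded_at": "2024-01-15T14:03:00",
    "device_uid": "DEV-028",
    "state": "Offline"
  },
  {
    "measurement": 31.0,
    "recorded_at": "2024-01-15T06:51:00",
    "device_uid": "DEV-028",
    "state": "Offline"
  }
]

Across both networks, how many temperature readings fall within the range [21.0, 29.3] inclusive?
1

Schema mapping: "temp_value" (sensor_array_2) = "measurement" (sensor_array_3) = temperature

Readings in [21.0, 29.3] from sensor_array_2: 0
Readings in [21.0, 29.3] from sensor_array_3: 1

Total count: 0 + 1 = 1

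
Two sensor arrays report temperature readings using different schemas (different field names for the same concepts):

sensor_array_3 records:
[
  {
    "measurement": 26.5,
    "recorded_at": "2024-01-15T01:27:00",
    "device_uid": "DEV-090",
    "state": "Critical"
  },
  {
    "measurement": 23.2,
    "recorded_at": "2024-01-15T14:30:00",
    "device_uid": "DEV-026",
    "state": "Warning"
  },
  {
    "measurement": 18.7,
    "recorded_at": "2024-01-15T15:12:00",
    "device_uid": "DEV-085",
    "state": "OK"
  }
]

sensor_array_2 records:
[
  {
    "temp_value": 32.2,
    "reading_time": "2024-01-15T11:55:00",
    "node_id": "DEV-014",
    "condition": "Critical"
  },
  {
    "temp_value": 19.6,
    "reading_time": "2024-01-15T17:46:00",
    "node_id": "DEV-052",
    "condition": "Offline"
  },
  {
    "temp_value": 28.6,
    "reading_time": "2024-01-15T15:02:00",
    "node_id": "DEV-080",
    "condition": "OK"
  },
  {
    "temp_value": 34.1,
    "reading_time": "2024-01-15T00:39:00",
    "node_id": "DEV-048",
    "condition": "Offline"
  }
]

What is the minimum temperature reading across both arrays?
18.7

Schema mapping: "measurement" (sensor_array_3) = "temp_value" (sensor_array_2) = temperature reading

Minimum in sensor_array_3: 18.7
Minimum in sensor_array_2: 19.6

Overall minimum: min(18.7, 19.6) = 18.7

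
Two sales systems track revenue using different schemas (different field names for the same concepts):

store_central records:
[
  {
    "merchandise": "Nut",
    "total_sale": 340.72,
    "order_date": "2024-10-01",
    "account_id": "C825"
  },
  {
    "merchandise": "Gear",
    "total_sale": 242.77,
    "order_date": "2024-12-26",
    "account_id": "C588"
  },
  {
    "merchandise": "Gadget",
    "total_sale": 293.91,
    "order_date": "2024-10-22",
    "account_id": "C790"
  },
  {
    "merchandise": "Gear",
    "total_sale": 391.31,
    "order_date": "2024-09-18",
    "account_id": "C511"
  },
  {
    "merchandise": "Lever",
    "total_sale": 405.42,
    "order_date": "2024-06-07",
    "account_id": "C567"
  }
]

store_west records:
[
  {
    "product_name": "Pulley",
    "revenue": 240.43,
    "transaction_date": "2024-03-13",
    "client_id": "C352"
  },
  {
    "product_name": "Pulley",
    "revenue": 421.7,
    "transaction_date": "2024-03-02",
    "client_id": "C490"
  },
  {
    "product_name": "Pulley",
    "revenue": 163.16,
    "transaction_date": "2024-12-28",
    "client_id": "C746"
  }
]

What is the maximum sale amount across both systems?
421.7

Reconcile: "total_sale" (store_central) = "revenue" (store_west) = sale amount

Maximum in store_central: 405.42
Maximum in store_west: 421.7

Overall maximum: max(405.42, 421.7) = 421.7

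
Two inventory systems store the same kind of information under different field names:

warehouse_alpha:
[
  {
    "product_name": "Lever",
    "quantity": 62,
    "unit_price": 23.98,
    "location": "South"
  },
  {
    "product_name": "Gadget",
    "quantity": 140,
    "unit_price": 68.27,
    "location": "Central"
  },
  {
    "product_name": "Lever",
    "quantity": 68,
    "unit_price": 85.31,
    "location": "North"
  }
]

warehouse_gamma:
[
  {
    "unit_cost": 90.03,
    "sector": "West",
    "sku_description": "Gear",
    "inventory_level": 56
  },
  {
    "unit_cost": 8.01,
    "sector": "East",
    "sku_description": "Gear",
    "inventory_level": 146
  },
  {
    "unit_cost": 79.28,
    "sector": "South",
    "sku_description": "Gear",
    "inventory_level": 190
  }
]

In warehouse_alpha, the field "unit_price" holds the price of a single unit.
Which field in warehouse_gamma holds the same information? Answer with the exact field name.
unit_cost

In warehouse_alpha, "unit_price" holds the price of a single unit.
The fields in warehouse_gamma are: "unit_cost", "sector", "sku_description", "inventory_level".
"unit_cost" is the match: the name refers to the same concept and its values are decimal currency amounts (e.g. 90.03, 8.01).
The other fields ("sector", "sku_description", "inventory_level") hold different kinds of data.

So "unit_price" in warehouse_alpha corresponds to "unit_cost" in warehouse_gamma.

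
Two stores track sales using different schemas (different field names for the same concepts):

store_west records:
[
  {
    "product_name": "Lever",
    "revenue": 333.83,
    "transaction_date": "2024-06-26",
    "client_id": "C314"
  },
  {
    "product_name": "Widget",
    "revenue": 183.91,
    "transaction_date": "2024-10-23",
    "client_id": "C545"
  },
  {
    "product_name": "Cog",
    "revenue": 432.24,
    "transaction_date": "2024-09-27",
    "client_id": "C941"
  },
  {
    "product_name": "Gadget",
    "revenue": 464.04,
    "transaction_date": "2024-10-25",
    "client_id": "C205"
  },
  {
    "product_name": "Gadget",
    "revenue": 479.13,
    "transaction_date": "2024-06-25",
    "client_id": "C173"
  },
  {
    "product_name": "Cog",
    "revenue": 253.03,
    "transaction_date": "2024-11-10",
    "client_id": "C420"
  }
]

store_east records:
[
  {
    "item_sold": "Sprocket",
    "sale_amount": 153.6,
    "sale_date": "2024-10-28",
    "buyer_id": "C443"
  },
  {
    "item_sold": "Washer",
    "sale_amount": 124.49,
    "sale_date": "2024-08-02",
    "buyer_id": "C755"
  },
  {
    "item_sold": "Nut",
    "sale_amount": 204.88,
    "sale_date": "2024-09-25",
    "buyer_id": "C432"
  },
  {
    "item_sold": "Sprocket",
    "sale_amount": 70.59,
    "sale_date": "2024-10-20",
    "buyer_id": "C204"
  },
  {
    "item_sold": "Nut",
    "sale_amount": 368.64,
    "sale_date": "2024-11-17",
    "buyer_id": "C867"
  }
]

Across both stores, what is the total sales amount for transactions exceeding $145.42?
2873.3

Schema mapping: "revenue" (store_west) = "sale_amount" (store_east) = sale amount

Sum of sales > $145.42 in store_west: 2146.18
Sum of sales > $145.42 in store_east: 727.12

Total: 2146.18 + 727.12 = 2873.3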